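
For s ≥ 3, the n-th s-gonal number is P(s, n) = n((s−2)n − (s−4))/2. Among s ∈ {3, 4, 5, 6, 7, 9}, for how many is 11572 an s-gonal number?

s = 3: P(3, 151) = 11476 and P(3, 152) = 11628; 11572 is not s-gonal.
s = 4: P(4, 107) = 11449 and P(4, 108) = 11664; 11572 is not s-gonal.
s = 5: P(5, 88) = 11572. ✓
s = 6: P(6, 76) = 11476 and P(6, 77) = 11781; 11572 is not s-gonal.
s = 7: P(7, 68) = 11458 and P(7, 69) = 11799; 11572 is not s-gonal.
s = 9: P(9, 57) = 11229 and P(9, 58) = 11629; 11572 is not s-gonal.
Hits: s ∈ {5} → 1.

1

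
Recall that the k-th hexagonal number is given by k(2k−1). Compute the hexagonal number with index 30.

The 30th hexagonal number is n(2n−1) with n = 30.
30·(2·30 − 1) = 30·59 = 1770.

1770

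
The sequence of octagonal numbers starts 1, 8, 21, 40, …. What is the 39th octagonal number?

The 39th octagonal number is n(3n−2) with n = 39.
39·(3·39 − 2) = 39·115 = 4485.

4485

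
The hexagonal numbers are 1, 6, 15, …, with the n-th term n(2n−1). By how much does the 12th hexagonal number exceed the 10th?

86

12·(2·12 − 1) = 276 and 10·(2·10 − 1) = 190.
Difference: 276 − 190 = 86.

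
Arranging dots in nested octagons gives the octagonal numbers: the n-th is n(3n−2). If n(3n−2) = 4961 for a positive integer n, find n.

41

Set n(3n−2) = 4961, giving 3n² − 2n − 4961 = 0.
So n = (2 + 244) / 6 = 246/6 = 41.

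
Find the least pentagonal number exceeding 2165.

Solve n(3n−1)/2 > 2165 for integer n.
The largest n with value ≤ 2165 is 38 (since 2147 ≤ 2165 < 2262), so the first above is n = 39, value 2262.

2262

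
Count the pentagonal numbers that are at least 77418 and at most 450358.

The n-th pentagonal number is n(3n−1)/2.
Smallest index with value ≥ 77418: n = 228 (giving 77862).
Largest index with value ≤ 450358: n = 548 (giving 450182).
Indices 228 through 548: 321 terms.

321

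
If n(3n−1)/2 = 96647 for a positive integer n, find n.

Set n(3n−1)/2 = 96647, giving 3n² − n − 193294 = 0.
The discriminant is 1 + 24·96647 = 2319529, and √2319529 = 1523.
So n = (1 + 1523) / 6 = 1524/6 = 254.

254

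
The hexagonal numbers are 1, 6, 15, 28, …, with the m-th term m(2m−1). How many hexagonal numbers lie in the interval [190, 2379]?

25

The n-th hexagonal number is n(2n−1).
Smallest index with value ≥ 190: n = 10 (giving 190).
Largest index with value ≤ 2379: n = 34 (giving 2278).
Indices 10 through 34: 25 terms.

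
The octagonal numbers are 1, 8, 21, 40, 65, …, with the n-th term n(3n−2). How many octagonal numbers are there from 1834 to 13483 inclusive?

The n-th octagonal number is n(3n−2).
Smallest index with value ≥ 1834: n = 26 (giving 1976).
Largest index with value ≤ 13483: n = 67 (giving 13333).
Indices 26 through 67: 42 terms.

42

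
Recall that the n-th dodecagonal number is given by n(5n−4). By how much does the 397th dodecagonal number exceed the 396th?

Consecutive dodecagonal numbers differ by 10n − 9: here 10·397 − 9 = 3961.

3961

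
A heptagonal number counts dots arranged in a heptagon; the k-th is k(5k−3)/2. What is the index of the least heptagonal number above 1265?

23

Solve n(5n−3)/2 > 1265 for integer n.
The largest n with value ≤ 1265 is 22 (since 1177 ≤ 1265 < 1288), so the first above is n = 23, value 1288.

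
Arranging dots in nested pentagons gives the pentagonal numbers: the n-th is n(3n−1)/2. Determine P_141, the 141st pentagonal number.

29751

The 141st pentagonal number is n(3n−1)/2 with n = 141.
141·(3·141 − 1)/2 = 141·422/2 = 141·211 = 29751.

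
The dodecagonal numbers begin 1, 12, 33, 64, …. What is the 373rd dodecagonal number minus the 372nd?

3721

Consecutive dodecagonal numbers differ by 10n − 9: here 10·373 − 9 = 3721.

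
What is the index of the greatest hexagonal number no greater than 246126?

351

Solve n(2n−1) ≤ 246126 for integer n.
n = 351 gives 246051 ≤ 246126, while n = 352 gives 247456 > 246126; so the answer is index 351.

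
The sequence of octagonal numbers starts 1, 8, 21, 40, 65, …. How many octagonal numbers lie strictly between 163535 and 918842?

The n-th octagonal number is n(3n−2).
Smallest index with value > 163535: n = 234 (giving 163800).
Largest index with value < 918842: n = 553 (giving 916321).
Indices 234 through 553: 320 terms.

320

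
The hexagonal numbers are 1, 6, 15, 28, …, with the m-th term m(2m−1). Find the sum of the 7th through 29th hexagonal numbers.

Σ i(2i−1) = 2Σi² − Σi over i = 7..29.
Σi = 435 − 21 = 414 and Σi² = 8555 − 91 = 8464.
2·8464 − 1·414 = 16514.

16514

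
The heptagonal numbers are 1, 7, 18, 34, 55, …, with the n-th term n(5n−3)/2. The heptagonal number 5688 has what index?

48

Set n(5n−3)/2 = 5688, giving 5n² − 3n − 11376 = 0.
The discriminant is 9 + 40·5688 = 227529, and √227529 = 477.
So n = (3 + 477) / 10 = 480/10 = 48.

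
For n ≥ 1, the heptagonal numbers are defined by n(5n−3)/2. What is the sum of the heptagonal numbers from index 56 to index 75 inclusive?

Σ i(5i−3)/2 = (5Σi² − 3Σi) / 2 over i = 56..75.
Σi = 2850 − 1540 = 1310 and Σi² = 143450 − 56980 = 86470.
(5·86470 − 3·1310) / 2 = 428420/2 = 214210.

214210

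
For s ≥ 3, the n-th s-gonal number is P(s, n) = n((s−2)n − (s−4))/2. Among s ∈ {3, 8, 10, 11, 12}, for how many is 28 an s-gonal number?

s = 3: P(3, 7) = 28. ✓
s = 8: P(8, 3) = 21 and P(8, 4) = 40; 28 is not s-gonal.
s = 10: P(10, 3) = 27 and P(10, 4) = 52; 28 is not s-gonal.
s = 11: P(11, 2) = 11 and P(11, 3) = 30; 28 is not s-gonal.
s = 12: P(12, 2) = 12 and P(12, 3) = 33; 28 is not s-gonal.
Hits: s ∈ {3} → 1.

1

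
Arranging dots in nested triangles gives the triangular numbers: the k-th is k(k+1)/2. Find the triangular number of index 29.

435

The 29th triangular number is n(n+1)/2 with n = 29.
29·30/2 = 870/2 = 435.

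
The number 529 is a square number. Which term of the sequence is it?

23

We need n² = 529, so n = √529 = 23.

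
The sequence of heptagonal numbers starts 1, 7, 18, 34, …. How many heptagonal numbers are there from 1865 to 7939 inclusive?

29

The n-th heptagonal number is n(5n−3)/2.
Smallest index with value ≥ 1865: n = 28 (giving 1918).
Largest index with value ≤ 7939: n = 56 (giving 7756).
Indices 28 through 56: 29 terms.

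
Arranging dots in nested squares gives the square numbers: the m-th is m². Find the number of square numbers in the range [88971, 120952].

The n-th square number is n².
Smallest index with value ≥ 88971: n = 299 (giving 89401).
Largest index with value ≤ 120952: n = 347 (giving 120409).
Indices 299 through 347: 49 terms.

49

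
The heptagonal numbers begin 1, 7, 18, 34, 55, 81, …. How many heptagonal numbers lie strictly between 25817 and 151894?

The n-th heptagonal number is n(5n−3)/2.
Smallest index with value > 25817: n = 102 (giving 25857).
Largest index with value < 151894: n = 246 (giving 150921).
Indices 102 through 246: 145 terms.

145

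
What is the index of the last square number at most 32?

5

Solve n² ≤ 32 for integer n.
n = 5 gives 25 ≤ 32, while n = 6 gives 36 > 32; so the answer is index 5.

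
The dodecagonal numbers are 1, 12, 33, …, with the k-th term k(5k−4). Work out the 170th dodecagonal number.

The 170th dodecagonal number is n(5n−4) with n = 170.
170·(5·170 − 4) = 170·846 = 143820.

143820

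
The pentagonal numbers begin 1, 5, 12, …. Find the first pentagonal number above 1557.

Solve n(3n−1)/2 > 1557 for integer n.
The largest n with value ≤ 1557 is 32 (since 1520 ≤ 1557 < 1617), so the first above is n = 33, value 1617.

1617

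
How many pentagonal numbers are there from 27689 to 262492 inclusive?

282

The n-th pentagonal number is n(3n−1)/2.
Smallest index with value ≥ 27689: n = 137 (giving 28085).
Largest index with value ≤ 262492: n = 418 (giving 261877).
Indices 137 through 418: 282 terms.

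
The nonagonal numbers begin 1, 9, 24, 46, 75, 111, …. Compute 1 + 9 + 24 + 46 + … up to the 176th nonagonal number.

6375776

Σ i(7i−5)/2 = (7Σi² − 5Σi) / 2 over i = 1..176.
Σi = 15576 and Σi² = 1832776.
(7·1832776 − 5·15576) / 2 = 12751552/2 = 6375776.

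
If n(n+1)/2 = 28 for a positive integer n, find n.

Set n(n+1)/2 = 28, giving n² + n − 56 = 0.
The discriminant is 1 + 8·28 = 225, and √225 = 15.
So n = (-1 + 15) / 2 = 14/2 = 7.

7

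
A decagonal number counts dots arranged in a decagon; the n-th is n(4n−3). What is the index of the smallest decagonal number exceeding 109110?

Solve n(4n−3) > 109110 for integer n.
The largest n with value ≤ 109110 is 165 (since 108405 ≤ 109110 < 109726), so the first above is n = 166, value 109726.

166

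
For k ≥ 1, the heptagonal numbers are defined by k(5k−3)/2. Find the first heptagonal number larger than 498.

540

Solve n(5n−3)/2 > 498 for integer n.
The largest n with value ≤ 498 is 14 (since 469 ≤ 498 < 540), so the first above is n = 15, value 540.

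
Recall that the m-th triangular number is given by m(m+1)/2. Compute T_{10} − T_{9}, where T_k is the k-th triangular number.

10

Consecutive triangular numbers differ by n: T_{10} − T_{9} = 10.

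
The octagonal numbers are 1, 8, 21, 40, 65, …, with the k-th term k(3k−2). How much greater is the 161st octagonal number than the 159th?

161·(3·161 − 2) = 77441 and 159·(3·159 − 2) = 75525.
Difference: 77441 − 75525 = 1916.

1916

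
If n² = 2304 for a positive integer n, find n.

48

We need n² = 2304, so n = √2304 = 48.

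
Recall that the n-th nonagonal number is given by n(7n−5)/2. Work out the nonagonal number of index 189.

The 189th nonagonal number is n(7n−5)/2 with n = 189.
189·(7·189 − 5)/2 = 189·1318/2 = 189·659 = 124551.

124551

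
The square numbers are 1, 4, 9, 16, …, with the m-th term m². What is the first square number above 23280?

Solve n² > 23280 for integer n.
The largest n with value ≤ 23280 is 152 (since 23104 ≤ 23280 < 23409), so the first above is n = 153, value 23409.

23409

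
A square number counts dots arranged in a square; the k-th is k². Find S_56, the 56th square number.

3136

56² = 3136.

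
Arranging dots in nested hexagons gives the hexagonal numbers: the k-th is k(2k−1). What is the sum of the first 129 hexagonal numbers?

1439425

Σ i(2i−1) = 2Σi² − Σi over i = 1..129.
Σi = 8385 and Σi² = 723905.
2·723905 − 1·8385 = 1439425.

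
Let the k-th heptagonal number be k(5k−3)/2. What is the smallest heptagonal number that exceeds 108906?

109935

Solve n(5n−3)/2 > 108906 for integer n.
The largest n with value ≤ 108906 is 209 (since 108889 ≤ 108906 < 109935), so the first above is n = 210, value 109935.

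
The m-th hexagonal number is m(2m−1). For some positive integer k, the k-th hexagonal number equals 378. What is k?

14

Set n(2n−1) = 378, giving 2n² − n − 378 = 0.
So n = (1 + 55) / 4 = 56/4 = 14.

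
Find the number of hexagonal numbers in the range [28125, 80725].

The n-th hexagonal number is n(2n−1).
Smallest index with value ≥ 28125: n = 119 (giving 28203).
Largest index with value ≤ 80725: n = 201 (giving 80601).
Indices 119 through 201: 83 terms.

83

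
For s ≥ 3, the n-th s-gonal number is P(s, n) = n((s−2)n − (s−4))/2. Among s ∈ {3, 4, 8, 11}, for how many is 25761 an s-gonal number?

1

s = 3: P(3, 226) = 25651 and P(3, 227) = 25878; 25761 is not s-gonal.
s = 4: P(4, 160) = 25600 and P(4, 161) = 25921; 25761 is not s-gonal.
s = 8: P(8, 93) = 25761. ✓
s = 11: P(11, 76) = 25726 and P(11, 77) = 26411; 25761 is not s-gonal.
Hits: s ∈ {8} → 1.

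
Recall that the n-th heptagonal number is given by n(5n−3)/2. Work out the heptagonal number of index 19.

The 19th heptagonal number is n(5n−3)/2 with n = 19.
19·(5·19 − 3)/2 = 19·92/2 = 19·46 = 874.

874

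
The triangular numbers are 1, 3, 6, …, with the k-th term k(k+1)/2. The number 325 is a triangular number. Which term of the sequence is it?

25

Set n(n+1)/2 = 325, giving n² + n − 650 = 0.
The discriminant is 1 + 8·325 = 2601, and √2601 = 51.
So n = (-1 + 51) / 2 = 50/2 = 25.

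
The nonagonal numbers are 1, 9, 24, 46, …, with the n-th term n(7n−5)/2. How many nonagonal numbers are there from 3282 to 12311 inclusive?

The n-th nonagonal number is n(7n−5)/2.
Smallest index with value ≥ 3282: n = 31 (giving 3286).
Largest index with value ≤ 12311: n = 59 (giving 12036).
Indices 31 through 59: 29 terms.

29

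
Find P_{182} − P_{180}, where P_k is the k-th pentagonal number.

1085

182·(3·182 − 1)/2 = 49595 and 180·(3·180 − 1)/2 = 48510.
Difference: 49595 − 48510 = 1085.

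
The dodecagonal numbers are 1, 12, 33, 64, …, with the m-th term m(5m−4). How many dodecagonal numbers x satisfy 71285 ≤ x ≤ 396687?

The n-th dodecagonal number is n(5n−4).
Smallest index with value ≥ 71285: n = 120 (giving 71520).
Largest index with value ≤ 396687: n = 282 (giving 396492).
Indices 120 through 282: 163 terms.

163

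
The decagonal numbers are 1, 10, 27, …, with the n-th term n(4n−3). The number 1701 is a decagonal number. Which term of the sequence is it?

21

Set n(4n−3) = 1701, giving 4n² − 3n − 1701 = 0.
The discriminant is 9 + 16·1701 = 27225, and √27225 = 165.
So n = (3 + 165) / 8 = 168/8 = 21.
Check: 21·(4·21 − 3) = 1701. ✓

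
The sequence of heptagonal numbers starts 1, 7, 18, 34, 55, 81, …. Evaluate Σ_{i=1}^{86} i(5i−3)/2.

533716

Σ i(5i−3)/2 = (5Σi² − 3Σi) / 2 over i = 1..86.
Σi = 3741 and Σi² = 215731.
(5·215731 − 3·3741) / 2 = 1067432/2 = 533716.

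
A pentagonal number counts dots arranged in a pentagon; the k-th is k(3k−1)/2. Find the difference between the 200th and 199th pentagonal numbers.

Consecutive pentagonal numbers differ by 3n − 2: here 3·200 − 2 = 598.

598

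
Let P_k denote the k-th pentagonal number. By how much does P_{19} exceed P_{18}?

Consecutive pentagonal numbers differ by 3n − 2: here 3·19 − 2 = 55.

55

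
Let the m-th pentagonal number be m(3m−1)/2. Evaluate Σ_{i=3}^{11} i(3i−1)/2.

Σ i(3i−1)/2 = (3Σi² − Σi) / 2 over i = 3..11.
Σi = 66 − 3 = 63 and Σi² = 506 − 5 = 501.
(3·501 − 1·63) / 2 = 1440/2 = 720.

720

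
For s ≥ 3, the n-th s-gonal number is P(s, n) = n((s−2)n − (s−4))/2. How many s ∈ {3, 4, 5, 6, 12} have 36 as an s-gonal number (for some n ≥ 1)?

2

s = 3: P(3, 8) = 36. ✓
s = 4: P(4, 6) = 36. ✓
s = 5: P(5, 5) = 35 and P(5, 6) = 51; 36 is not s-gonal.
s = 6: P(6, 4) = 28 and P(6, 5) = 45; 36 is not s-gonal.
s = 12: P(12, 3) = 33 and P(12, 4) = 64; 36 is not s-gonal.
Hits: s ∈ {3, 4} → 2.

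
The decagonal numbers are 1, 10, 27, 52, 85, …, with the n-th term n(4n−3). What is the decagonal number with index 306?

373626

306·(4·306 − 3) = 306·1221 = 373626.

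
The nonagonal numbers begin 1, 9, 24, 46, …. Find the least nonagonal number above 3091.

Solve n(7n−5)/2 > 3091 for integer n.
The largest n with value ≤ 3091 is 30 (since 3075 ≤ 3091 < 3286), so the first above is n = 31, value 3286.

3286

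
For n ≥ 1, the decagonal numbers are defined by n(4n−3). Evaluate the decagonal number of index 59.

13747

The 59th decagonal number is n(4n−3) with n = 59.
59·(4·59 − 3) = 59·233 = 13747.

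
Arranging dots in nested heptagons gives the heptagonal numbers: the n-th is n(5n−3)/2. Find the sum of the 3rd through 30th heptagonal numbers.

Σ i(5i−3)/2 = (5Σi² − 3Σi) / 2 over i = 3..30.
Σi = 465 − 3 = 462 and Σi² = 9455 − 5 = 9450.
(5·9450 − 3·462) / 2 = 45864/2 = 22932.

22932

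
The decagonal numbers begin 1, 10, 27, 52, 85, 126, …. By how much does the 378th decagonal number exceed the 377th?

3017

Consecutive decagonal numbers differ by 8n − 7: here 8·378 − 7 = 3017.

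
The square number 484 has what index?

We need n² = 484, so n = √484 = 22.

22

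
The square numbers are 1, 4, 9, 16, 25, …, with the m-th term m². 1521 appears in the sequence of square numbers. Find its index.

We need n² = 1521, so n = √1521 = 39.

39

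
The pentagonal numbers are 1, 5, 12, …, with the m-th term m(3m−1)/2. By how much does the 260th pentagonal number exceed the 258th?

1553

260·(3·260 − 1)/2 = 101270 and 258·(3·258 − 1)/2 = 99717.
Difference: 101270 − 99717 = 1553.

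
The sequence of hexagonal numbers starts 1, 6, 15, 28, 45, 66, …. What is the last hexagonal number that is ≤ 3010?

3003

Solve n(2n−1) ≤ 3010 for integer n.
n = 39 gives 3003 ≤ 3010, while n = 40 gives 3160 > 3010; so the answer is 3003.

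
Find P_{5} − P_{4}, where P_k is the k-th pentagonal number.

13

Consecutive pentagonal numbers differ by 3n − 2: here 3·5 − 2 = 13.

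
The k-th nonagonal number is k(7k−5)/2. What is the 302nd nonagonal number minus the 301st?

2108

Consecutive nonagonal numbers differ by 7n − 6: here 7·302 − 6 = 2108.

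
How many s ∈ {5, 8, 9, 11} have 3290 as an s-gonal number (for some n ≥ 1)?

1

s = 5: P(5, 47) = 3290. ✓
s = 8: P(8, 33) = 3201 and P(8, 34) = 3400; 3290 is not s-gonal.
s = 9: P(9, 31) = 3286 and P(9, 32) = 3504; 3290 is not s-gonal.
s = 11: P(11, 27) = 3186 and P(11, 28) = 3430; 3290 is not s-gonal.
Hits: s ∈ {5} → 1.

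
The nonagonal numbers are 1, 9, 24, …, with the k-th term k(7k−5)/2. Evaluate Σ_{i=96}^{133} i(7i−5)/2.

1748779

Σ i(7i−5)/2 = (7Σi² − 5Σi) / 2 over i = 96..133.
Σi = 8911 − 4560 = 4351 and Σi² = 793079 − 290320 = 502759.
(7·502759 − 5·4351) / 2 = 3497558/2 = 1748779.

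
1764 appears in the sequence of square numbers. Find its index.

We need n² = 1764, so n = √1764 = 42.

42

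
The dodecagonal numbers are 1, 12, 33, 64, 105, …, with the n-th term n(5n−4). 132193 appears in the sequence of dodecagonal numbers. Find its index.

Set n(5n−4) = 132193, giving 5n² − 4n − 132193 = 0.
The discriminant is 16 + 20·132193 = 2643876, and √2643876 = 1626.
So n = (4 + 1626) / 10 = 1630/10 = 163.
Check: 163·(5·163 − 4) = 132193. ✓

163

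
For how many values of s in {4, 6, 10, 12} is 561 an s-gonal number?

s = 4: P(4, 23) = 529 and P(4, 24) = 576; 561 is not s-gonal.
s = 6: P(6, 17) = 561. ✓
s = 10: P(10, 12) = 540 and P(10, 13) = 637; 561 is not s-gonal.
s = 12: P(12, 11) = 561. ✓
Hits: s ∈ {6, 12} → 2.

2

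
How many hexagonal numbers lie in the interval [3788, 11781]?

The n-th hexagonal number is n(2n−1).
Smallest index with value ≥ 3788: n = 44 (giving 3828).
Largest index with value ≤ 11781: n = 77 (giving 11781).
Indices 44 through 77: 34 terms.

34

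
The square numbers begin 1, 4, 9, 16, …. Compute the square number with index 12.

The 12th square number is n² with n = 12.
12² = 144.

144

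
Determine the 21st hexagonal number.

The 21st hexagonal number is n(2n−1) with n = 21.
21·(2·21 − 1) = 21·41 = 861.

861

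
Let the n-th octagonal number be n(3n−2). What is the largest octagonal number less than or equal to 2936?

2821

Solve n(3n−2) ≤ 2936 for integer n.
n = 31 gives 2821 ≤ 2936, while n = 32 gives 3008 > 2936; so the answer is 2821.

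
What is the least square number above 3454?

3481

Solve n² > 3454 for integer n.
The largest n with value ≤ 3454 is 58 (since 3364 ≤ 3454 < 3481), so the first above is n = 59, value 3481.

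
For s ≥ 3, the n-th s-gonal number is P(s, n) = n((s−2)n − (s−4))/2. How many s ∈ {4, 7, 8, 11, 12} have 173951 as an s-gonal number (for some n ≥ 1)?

1

s = 4: P(4, 417) = 173889 and P(4, 418) = 174724; 173951 is not s-gonal.
s = 7: P(7, 264) = 173844 and P(7, 265) = 175165; 173951 is not s-gonal.
s = 8: P(8, 241) = 173761 and P(8, 242) = 175208; 173951 is not s-gonal.
s = 11: P(11, 197) = 173951. ✓
s = 12: P(12, 186) = 172236 and P(12, 187) = 174097; 173951 is not s-gonal.
Hits: s ∈ {11} → 1.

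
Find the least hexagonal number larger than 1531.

1540

Solve n(2n−1) > 1531 for integer n.
The largest n with value ≤ 1531 is 27 (since 1431 ≤ 1531 < 1540), so the first above is n = 28, value 1540.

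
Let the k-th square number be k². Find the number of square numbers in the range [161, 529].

The n-th square number is n².
Smallest index with value ≥ 161: n = 13 (giving 169).
Largest index with value ≤ 529: n = 23 (giving 529).
Indices 13 through 23: 11 terms.

11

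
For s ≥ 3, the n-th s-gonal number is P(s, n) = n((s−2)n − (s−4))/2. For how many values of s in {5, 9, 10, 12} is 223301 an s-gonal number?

1

s = 5: P(5, 386) = 223301. ✓
s = 9: P(9, 252) = 221634 and P(9, 253) = 223399; 223301 is not s-gonal.
s = 10: P(10, 236) = 222076 and P(10, 237) = 223965; 223301 is not s-gonal.
s = 12: P(12, 211) = 221761 and P(12, 212) = 223872; 223301 is not s-gonal.
Hits: s ∈ {5} → 1.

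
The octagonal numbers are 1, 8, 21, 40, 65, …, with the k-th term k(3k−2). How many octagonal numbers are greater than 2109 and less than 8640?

27

The n-th octagonal number is n(3n−2).
Smallest index with value > 2109: n = 27 (giving 2133).
Largest index with value < 8640: n = 53 (giving 8321).
Indices 27 through 53: 27 terms.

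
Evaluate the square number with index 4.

16

The 4th square number is n² with n = 4.
4² = 16.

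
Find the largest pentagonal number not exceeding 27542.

Solve n(3n−1)/2 ≤ 27542 for integer n.
n = 135 gives 27270 ≤ 27542, while n = 136 gives 27676 > 27542; so the answer is 27270.

27270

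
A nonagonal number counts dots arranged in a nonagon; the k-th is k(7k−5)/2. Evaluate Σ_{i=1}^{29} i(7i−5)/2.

Σ i(7i−5)/2 = (7Σi² − 5Σi) / 2 over i = 1..29.
Σi = 435 and Σi² = 8555.
(7·8555 − 5·435) / 2 = 57710/2 = 28855.

28855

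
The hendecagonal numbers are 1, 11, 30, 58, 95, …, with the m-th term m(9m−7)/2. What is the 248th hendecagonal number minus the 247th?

2224

Consecutive hendecagonal numbers differ by 9n − 8: here 9·248 − 8 = 2224.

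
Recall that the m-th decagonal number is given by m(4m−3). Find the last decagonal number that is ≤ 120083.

Solve n(4n−3) ≤ 120083 for integer n.
n = 173 gives 119197 ≤ 120083, while n = 174 gives 120582 > 120083; so the answer is 119197.

119197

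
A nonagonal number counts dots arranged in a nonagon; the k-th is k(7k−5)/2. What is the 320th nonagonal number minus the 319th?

Consecutive nonagonal numbers differ by 7n − 6: here 7·320 − 6 = 2234.

2234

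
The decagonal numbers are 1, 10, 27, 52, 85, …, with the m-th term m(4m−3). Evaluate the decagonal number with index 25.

2425

The 25th decagonal number is n(4n−3) with n = 25.
25·(4·25 − 3) = 25·97 = 2425.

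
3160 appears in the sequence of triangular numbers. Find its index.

79

Set n(n+1)/2 = 3160, giving n² + n − 6320 = 0.
The discriminant is 1 + 8·3160 = 25281, and √25281 = 159.
So n = (-1 + 159) / 2 = 158/2 = 79.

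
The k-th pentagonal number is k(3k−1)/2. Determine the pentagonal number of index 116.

20126

The 116th pentagonal number is n(3n−1)/2 with n = 116.
116·(3·116 − 1)/2 = 116·347/2 = 20126.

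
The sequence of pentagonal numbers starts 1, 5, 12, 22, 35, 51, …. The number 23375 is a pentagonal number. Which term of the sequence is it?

125

Set n(3n−1)/2 = 23375, giving 3n² − n − 46750 = 0.
The discriminant is 1 + 24·23375 = 561001, and √561001 = 749.
So n = (1 + 749) / 6 = 750/6 = 125.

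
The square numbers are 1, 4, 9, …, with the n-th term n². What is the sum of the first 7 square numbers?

140

Σ_{i=1}^{7} i² = 7·8·15/6 = 140.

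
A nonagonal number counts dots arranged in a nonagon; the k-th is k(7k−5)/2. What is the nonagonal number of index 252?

221634

The 252nd nonagonal number is n(7n−5)/2 with n = 252.
252·(7·252 − 5)/2 = 252·1759/2 = 221634.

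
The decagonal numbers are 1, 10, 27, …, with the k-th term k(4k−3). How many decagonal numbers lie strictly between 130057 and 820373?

The n-th decagonal number is n(4n−3).
Smallest index with value > 130057: n = 181 (giving 130501).
Largest index with value < 820373: n = 453 (giving 819477).
Indices 181 through 453: 273 terms.

273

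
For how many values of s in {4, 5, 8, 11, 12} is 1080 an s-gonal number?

s = 4: P(4, 32) = 1024 and P(4, 33) = 1089; 1080 is not s-gonal.
s = 5: P(5, 27) = 1080. ✓
s = 8: P(8, 19) = 1045 and P(8, 20) = 1160; 1080 is not s-gonal.
s = 11: P(11, 15) = 960 and P(11, 16) = 1096; 1080 is not s-gonal.
s = 12: P(12, 15) = 1065 and P(12, 16) = 1216; 1080 is not s-gonal.
Hits: s ∈ {5} → 1.

1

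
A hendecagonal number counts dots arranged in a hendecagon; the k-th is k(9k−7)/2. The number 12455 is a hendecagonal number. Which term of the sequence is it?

53

Set n(9n−7)/2 = 12455, giving 9n² − 7n − 24910 = 0.
The discriminant is 49 + 72·12455 = 896809, and √896809 = 947.
So n = (7 + 947) / 18 = 954/18 = 53.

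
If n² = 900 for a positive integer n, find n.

We need n² = 900, so n = √900 = 30.

30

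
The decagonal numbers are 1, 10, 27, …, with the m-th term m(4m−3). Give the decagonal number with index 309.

309·(4·309 − 3) = 309·1233 = 380997.

380997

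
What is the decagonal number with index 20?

1540

20·(4·20 − 3) = 20·77 = 1540.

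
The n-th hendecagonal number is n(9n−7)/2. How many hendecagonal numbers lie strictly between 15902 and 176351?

139

The n-th hendecagonal number is n(9n−7)/2.
Smallest index with value > 15902: n = 60 (giving 15990).
Largest index with value < 176351: n = 198 (giving 175725).
Indices 60 through 198: 139 terms.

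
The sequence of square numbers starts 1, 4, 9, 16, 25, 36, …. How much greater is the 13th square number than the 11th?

48

13² = 169 and 11² = 121.
Difference: 169 − 121 = 48.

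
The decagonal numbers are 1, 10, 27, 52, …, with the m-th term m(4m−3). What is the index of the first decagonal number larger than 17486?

67

Solve n(4n−3) > 17486 for integer n.
The largest n with value ≤ 17486 is 66 (since 17226 ≤ 17486 < 17755), so the first above is n = 67, value 17755.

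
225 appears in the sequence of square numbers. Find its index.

15

We need n² = 225, so n = √225 = 15.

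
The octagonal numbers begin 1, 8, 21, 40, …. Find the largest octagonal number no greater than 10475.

10325

Solve n(3n−2) ≤ 10475 for integer n.
n = 59 gives 10325 ≤ 10475, while n = 60 gives 10680 > 10475; so the answer is 10325.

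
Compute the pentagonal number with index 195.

56940

195·(3·195 − 1)/2 = 195·584/2 = 195·292 = 56940.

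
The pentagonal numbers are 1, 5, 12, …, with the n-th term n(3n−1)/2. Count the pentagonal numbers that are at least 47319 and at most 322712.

287

The n-th pentagonal number is n(3n−1)/2.
Smallest index with value ≥ 47319: n = 178 (giving 47437).
Largest index with value ≤ 322712: n = 464 (giving 322712).
Indices 178 through 464: 287 terms.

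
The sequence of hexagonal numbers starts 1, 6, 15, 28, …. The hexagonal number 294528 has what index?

384

Set n(2n−1) = 294528, giving 2n² − n − 294528 = 0.
The discriminant is 1 + 8·294528 = 2356225, and √2356225 = 1535.
So n = (1 + 1535) / 4 = 1536/4 = 384.
Check: 384·(2·384 − 1) = 294528. ✓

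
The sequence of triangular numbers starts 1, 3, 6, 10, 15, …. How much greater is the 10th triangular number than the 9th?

Consecutive triangular numbers differ by n: T_{10} − T_{9} = 10.

10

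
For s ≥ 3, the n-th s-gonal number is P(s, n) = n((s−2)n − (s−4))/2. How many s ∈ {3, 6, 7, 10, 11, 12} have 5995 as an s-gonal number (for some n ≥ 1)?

2

s = 3: P(3, 109) = 5995. ✓
s = 6: P(6, 55) = 5995. ✓
s = 7: P(7, 49) = 5929 and P(7, 50) = 6175; 5995 is not s-gonal.
s = 10: P(10, 39) = 5967 and P(10, 40) = 6280; 5995 is not s-gonal.
s = 11: P(11, 36) = 5706 and P(11, 37) = 6031; 5995 is not s-gonal.
s = 12: P(12, 35) = 5985 and P(12, 36) = 6336; 5995 is not s-gonal.
Hits: s ∈ {3, 6} → 2.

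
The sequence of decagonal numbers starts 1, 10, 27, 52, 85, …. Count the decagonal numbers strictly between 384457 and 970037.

182

The n-th decagonal number is n(4n−3).
Smallest index with value > 384457: n = 311 (giving 385951).
Largest index with value < 970037: n = 492 (giving 966780).
Indices 311 through 492: 182 terms.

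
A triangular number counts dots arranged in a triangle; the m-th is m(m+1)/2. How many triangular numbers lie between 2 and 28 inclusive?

The n-th triangular number is n(n+1)/2.
Smallest index with value ≥ 2: n = 2 (giving 3).
Largest index with value ≤ 28: n = 7 (giving 28).
Indices 2 through 7: 6 terms.

6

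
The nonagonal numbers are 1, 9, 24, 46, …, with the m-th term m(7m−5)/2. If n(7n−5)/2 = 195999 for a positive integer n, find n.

Set n(7n−5)/2 = 195999, giving 7n² − 5n − 391998 = 0.
The discriminant is 25 + 56·195999 = 10975969, and √10975969 = 3313.
So n = (5 + 3313) / 14 = 3318/14 = 237.
Check: 237·(7·237 − 5)/2 = 195999. ✓

237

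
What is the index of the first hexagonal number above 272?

12

Solve n(2n−1) > 272 for integer n.
The largest n with value ≤ 272 is 11 (since 231 ≤ 272 < 276), so the first above is n = 12, value 276.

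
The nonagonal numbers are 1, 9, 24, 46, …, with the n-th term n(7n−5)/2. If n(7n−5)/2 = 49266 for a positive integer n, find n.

119

Set n(7n−5)/2 = 49266, giving 7n² − 5n − 98532 = 0.
The discriminant is 25 + 56·49266 = 2758921, and √2758921 = 1661.
So n = (5 + 1661) / 14 = 1666/14 = 119.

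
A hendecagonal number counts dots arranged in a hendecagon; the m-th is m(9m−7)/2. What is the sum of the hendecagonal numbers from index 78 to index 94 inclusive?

562513

Σ i(9i−7)/2 = (9Σi² − 7Σi) / 2 over i = 78..94.
Σi = 4465 − 3003 = 1462 and Σi² = 281295 − 155155 = 126140.
(9·126140 − 7·1462) / 2 = 1125026/2 = 562513.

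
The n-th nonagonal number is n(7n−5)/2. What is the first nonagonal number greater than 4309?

4446

Solve n(7n−5)/2 > 4309 for integer n.
The largest n with value ≤ 4309 is 35 (since 4200 ≤ 4309 < 4446), so the first above is n = 36, value 4446.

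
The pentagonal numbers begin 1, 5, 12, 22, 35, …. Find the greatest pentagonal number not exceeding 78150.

77862

Solve n(3n−1)/2 ≤ 78150 for integer n.
n = 228 gives 77862 ≤ 78150, while n = 229 gives 78547 > 78150; so the answer is 77862.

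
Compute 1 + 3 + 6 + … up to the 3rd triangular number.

10

Σ i(i+1)/2 = (Σi² + Σi) / 2 over i = 1..3.
Σi = 6 and Σi² = 14.
(1·14 + 1·6) / 2 = 20/2 = 10.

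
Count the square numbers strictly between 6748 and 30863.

The n-th square number is n².
Smallest index with value > 6748: n = 83 (giving 6889).
Largest index with value < 30863: n = 175 (giving 30625).
Indices 83 through 175: 93 terms.

93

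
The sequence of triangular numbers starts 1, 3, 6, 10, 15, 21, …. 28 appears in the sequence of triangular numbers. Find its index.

Set n(n+1)/2 = 28, giving n² + n − 56 = 0.
So n = (-1 + 15) / 2 = 14/2 = 7.

7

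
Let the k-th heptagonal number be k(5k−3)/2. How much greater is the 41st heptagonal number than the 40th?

201

Consecutive heptagonal numbers differ by 5n − 4: here 5·41 − 4 = 201.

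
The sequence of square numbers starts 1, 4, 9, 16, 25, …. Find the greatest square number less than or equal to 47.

36

Solve n² ≤ 47 for integer n.
n = 6 gives 36 ≤ 47, while n = 7 gives 49 > 47; so the answer is 36.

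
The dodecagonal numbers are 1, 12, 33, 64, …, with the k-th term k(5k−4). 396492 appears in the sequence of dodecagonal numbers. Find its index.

282

Set n(5n−4) = 396492, giving 5n² − 4n − 396492 = 0.
The discriminant is 16 + 20·396492 = 7929856, and √7929856 = 2816.
So n = (4 + 2816) / 10 = 2820/10 = 282.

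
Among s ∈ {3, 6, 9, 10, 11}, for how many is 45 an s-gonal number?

s = 3: P(3, 9) = 45. ✓
s = 6: P(6, 5) = 45. ✓
s = 9: P(9, 3) = 24 and P(9, 4) = 46; 45 is not s-gonal.
s = 10: P(10, 3) = 27 and P(10, 4) = 52; 45 is not s-gonal.
s = 11: P(11, 3) = 30 and P(11, 4) = 58; 45 is not s-gonal.
Hits: s ∈ {3, 6} → 2.

2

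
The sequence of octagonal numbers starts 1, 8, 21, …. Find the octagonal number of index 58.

9976

The 58th octagonal number is n(3n−2) with n = 58.
58·(3·58 − 2) = 58·172 = 9976.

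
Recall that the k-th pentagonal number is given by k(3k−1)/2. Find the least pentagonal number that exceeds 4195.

Solve n(3n−1)/2 > 4195 for integer n.
The largest n with value ≤ 4195 is 53 (since 4187 ≤ 4195 < 4347), so the first above is n = 54, value 4347.

4347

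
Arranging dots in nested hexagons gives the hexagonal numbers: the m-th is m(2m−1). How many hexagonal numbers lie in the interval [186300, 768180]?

315

The n-th hexagonal number is n(2n−1).
Smallest index with value ≥ 186300: n = 306 (giving 186966).
Largest index with value ≤ 768180: n = 620 (giving 768180).
Indices 306 through 620: 315 terms.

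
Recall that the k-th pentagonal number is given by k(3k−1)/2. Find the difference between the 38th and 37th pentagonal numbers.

112

Consecutive pentagonal numbers differ by 3n − 2: here 3·38 − 2 = 112.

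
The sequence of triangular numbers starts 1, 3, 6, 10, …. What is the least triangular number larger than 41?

Solve n(n+1)/2 > 41 for integer n.
The largest n with value ≤ 41 is 8 (since 36 ≤ 41 < 45), so the first above is n = 9, value 45.

45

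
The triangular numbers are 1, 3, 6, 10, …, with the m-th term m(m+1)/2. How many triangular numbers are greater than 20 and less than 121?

The n-th triangular number is n(n+1)/2.
Smallest index with value > 20: n = 6 (giving 21).
Largest index with value < 121: n = 15 (giving 120).
Indices 6 through 15: 10 terms.

10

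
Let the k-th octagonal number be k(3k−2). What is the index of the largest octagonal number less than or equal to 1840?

25

Solve n(3n−2) ≤ 1840 for integer n.
n = 25 gives 1825 ≤ 1840, while n = 26 gives 1976 > 1840; so the answer is index 25.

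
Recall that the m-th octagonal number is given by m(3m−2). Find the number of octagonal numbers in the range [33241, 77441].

The n-th octagonal number is n(3n−2).
Smallest index with value ≥ 33241: n = 106 (giving 33496).
Largest index with value ≤ 77441: n = 161 (giving 77441).
Indices 106 through 161: 56 terms.

56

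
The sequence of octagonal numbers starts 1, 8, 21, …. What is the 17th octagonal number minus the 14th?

17·(3·17 − 2) = 833 and 14·(3·14 − 2) = 560.
Difference: 833 − 560 = 273.

273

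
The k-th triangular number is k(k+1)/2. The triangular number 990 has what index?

Set n(n+1)/2 = 990, giving n² + n − 1980 = 0.
The discriminant is 1 + 8·990 = 7921, and √7921 = 89.
So n = (-1 + 89) / 2 = 88/2 = 44.

44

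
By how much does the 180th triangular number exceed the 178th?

180·181/2 = 16290 and 178·179/2 = 15931.
Difference: 16290 − 15931 = 359.

359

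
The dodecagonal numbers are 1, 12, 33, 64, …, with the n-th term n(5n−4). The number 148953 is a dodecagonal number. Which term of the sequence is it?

173

Set n(5n−4) = 148953, giving 5n² − 4n − 148953 = 0.
The discriminant is 16 + 20·148953 = 2979076, and √2979076 = 1726.
So n = (4 + 1726) / 10 = 1730/10 = 173.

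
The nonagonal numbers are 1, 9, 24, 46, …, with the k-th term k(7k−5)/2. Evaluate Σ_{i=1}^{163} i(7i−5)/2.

Σ i(7i−5)/2 = (7Σi² − 5Σi) / 2 over i = 1..163.
Σi = 13366 and Σi² = 1456894.
(7·1456894 − 5·13366) / 2 = 10131428/2 = 5065714.

5065714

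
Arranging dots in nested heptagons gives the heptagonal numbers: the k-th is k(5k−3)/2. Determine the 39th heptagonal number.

3744

The 39th heptagonal number is n(5n−3)/2 with n = 39.
39·(5·39 − 3)/2 = 39·192/2 = 39·96 = 3744.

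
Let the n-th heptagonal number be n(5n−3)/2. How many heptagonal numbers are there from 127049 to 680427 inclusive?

The n-th heptagonal number is n(5n−3)/2.
Smallest index with value ≥ 127049: n = 226 (giving 127351).
Largest index with value ≤ 680427: n = 522 (giving 680427).
Indices 226 through 522: 297 terms.

297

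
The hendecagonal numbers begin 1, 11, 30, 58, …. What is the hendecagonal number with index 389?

679583

The 389th hendecagonal number is n(9n−7)/2 with n = 389.
389·(9·389 − 7)/2 = 389·3494/2 = 389·1747 = 679583.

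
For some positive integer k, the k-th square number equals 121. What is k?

11

We need n² = 121, so n = √121 = 11.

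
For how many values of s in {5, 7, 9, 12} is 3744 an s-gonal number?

1

s = 5: P(5, 50) = 3725 and P(5, 51) = 3876; 3744 is not s-gonal.
s = 7: P(7, 39) = 3744. ✓
s = 9: P(9, 33) = 3729 and P(9, 34) = 3961; 3744 is not s-gonal.
s = 12: P(12, 27) = 3537 and P(12, 28) = 3808; 3744 is not s-gonal.
Hits: s ∈ {7} → 1.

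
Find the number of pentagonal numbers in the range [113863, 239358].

124

The n-th pentagonal number is n(3n−1)/2.
Smallest index with value ≥ 113863: n = 276 (giving 114126).
Largest index with value ≤ 239358: n = 399 (giving 238602).
Indices 276 through 399: 124 terms.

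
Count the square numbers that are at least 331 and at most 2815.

35

The n-th square number is n².
Smallest index with value ≥ 331: n = 19 (giving 361).
Largest index with value ≤ 2815: n = 53 (giving 2809).
Indices 19 through 53: 35 terms.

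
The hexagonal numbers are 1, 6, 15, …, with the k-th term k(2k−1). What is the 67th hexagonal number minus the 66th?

Consecutive hexagonal numbers differ by 4n − 3: here 4·67 − 3 = 265.

265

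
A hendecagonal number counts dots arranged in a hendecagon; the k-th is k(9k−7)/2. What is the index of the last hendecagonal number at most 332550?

Solve n(9n−7)/2 ≤ 332550 for integer n.
n = 272 gives 331976 ≤ 332550, while n = 273 gives 334425 > 332550; so the answer is index 272.

272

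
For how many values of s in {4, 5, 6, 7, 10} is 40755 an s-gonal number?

s = 4: P(4, 201) = 40401 and P(4, 202) = 40804; 40755 is not s-gonal.
s = 5: P(5, 165) = 40755. ✓
s = 6: P(6, 143) = 40755. ✓
s = 7: P(7, 127) = 40132 and P(7, 128) = 40768; 40755 is not s-gonal.
s = 10: P(10, 101) = 40501 and P(10, 102) = 41310; 40755 is not s-gonal.
Hits: s ∈ {5, 6} → 2.

2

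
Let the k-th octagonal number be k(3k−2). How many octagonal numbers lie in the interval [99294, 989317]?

The n-th octagonal number is n(3n−2).
Smallest index with value ≥ 99294: n = 183 (giving 100101).
Largest index with value ≤ 989317: n = 574 (giving 987280).
Indices 183 through 574: 392 terms.

392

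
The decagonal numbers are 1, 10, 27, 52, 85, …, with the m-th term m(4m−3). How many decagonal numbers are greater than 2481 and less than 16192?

The n-th decagonal number is n(4n−3).
Smallest index with value > 2481: n = 26 (giving 2626).
Largest index with value < 16192: n = 63 (giving 15687).
Indices 26 through 63: 38 terms.

38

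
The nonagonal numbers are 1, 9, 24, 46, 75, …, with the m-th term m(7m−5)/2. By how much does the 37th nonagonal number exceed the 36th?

Consecutive nonagonal numbers differ by 7n − 6: here 7·37 − 6 = 253.

253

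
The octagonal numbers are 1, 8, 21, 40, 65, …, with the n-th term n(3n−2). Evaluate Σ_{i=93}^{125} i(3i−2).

1178001

Σ i(3i−2) = 3Σi² − 2Σi over i = 93..125.
Σi = 7875 − 4278 = 3597 and Σi² = 658875 − 263810 = 395065.
3·395065 − 2·3597 = 1178001.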